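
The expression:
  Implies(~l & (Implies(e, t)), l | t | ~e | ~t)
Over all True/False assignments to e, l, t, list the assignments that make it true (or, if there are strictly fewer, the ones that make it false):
is always true.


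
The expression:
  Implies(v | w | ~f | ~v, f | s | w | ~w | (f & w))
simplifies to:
True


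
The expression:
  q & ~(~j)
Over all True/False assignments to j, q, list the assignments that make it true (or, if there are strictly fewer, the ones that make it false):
is true only for:
  j=True, q=True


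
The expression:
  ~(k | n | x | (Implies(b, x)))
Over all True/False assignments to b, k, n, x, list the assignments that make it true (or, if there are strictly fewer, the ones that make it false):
is true only for:
  b=True, k=False, n=False, x=False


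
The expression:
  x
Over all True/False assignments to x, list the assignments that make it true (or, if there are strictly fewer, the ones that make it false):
is true only for:
  x=True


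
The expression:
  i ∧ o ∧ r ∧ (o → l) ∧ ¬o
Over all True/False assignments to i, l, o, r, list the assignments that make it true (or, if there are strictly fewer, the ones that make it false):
is never true.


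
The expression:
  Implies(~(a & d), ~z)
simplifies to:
~z | (a & d)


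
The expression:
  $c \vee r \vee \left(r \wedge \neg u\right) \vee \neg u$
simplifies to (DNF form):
$c \vee r \vee \neg u$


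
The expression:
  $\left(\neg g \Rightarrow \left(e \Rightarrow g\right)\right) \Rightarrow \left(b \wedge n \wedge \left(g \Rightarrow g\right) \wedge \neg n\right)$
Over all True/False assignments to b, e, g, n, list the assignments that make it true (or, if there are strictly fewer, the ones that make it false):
is true only for:
  b=False, e=True, g=False, n=False;
  b=False, e=True, g=False, n=True;
  b=True, e=True, g=False, n=False;
  b=True, e=True, g=False, n=True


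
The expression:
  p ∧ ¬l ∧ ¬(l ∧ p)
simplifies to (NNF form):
p ∧ ¬l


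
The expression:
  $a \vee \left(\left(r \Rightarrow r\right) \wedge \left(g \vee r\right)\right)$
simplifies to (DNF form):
$a \vee g \vee r$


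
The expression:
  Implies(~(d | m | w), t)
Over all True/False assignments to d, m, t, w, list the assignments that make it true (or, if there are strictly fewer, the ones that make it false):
is false only for:
  d=False, m=False, t=False, w=False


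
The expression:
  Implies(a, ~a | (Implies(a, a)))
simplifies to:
True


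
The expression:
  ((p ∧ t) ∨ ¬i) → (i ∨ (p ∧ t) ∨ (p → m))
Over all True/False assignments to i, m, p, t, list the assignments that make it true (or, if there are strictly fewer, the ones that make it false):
is false only for:
  i=False, m=False, p=True, t=False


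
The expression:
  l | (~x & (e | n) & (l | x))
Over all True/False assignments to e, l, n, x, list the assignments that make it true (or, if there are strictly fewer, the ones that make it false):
is true only for:
  e=False, l=True, n=False, x=False;
  e=False, l=True, n=False, x=True;
  e=False, l=True, n=True, x=False;
  e=False, l=True, n=True, x=True;
  e=True, l=True, n=False, x=False;
  e=True, l=True, n=False, x=True;
  e=True, l=True, n=True, x=False;
  e=True, l=True, n=True, x=True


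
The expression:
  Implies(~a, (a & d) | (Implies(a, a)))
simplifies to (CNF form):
True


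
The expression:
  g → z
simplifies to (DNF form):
z ∨ ¬g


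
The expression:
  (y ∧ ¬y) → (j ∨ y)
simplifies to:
True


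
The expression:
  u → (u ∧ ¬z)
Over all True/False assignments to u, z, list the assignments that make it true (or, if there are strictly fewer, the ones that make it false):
is false only for:
  u=True, z=True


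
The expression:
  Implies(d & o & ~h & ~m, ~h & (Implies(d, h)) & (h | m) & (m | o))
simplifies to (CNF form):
h | m | ~d | ~o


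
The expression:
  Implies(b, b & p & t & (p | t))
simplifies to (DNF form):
~b | (p & t)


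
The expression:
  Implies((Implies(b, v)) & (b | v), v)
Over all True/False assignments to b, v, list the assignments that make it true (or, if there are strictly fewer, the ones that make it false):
is always true.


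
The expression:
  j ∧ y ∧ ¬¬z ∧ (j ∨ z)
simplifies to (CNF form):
j ∧ y ∧ z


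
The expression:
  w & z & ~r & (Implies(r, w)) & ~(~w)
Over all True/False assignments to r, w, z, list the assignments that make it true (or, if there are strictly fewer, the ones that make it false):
is true only for:
  r=False, w=True, z=True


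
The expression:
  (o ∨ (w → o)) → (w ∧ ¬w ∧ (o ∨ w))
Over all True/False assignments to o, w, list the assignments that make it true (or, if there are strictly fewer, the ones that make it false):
is true only for:
  o=False, w=True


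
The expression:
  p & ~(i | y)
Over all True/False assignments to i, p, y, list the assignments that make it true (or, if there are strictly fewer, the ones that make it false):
is true only for:
  i=False, p=True, y=False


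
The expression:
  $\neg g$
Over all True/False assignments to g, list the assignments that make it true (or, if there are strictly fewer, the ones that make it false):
is true only for:
  g=False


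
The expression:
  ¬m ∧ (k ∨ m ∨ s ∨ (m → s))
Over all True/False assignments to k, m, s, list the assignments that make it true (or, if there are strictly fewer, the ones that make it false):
is true only for:
  k=False, m=False, s=False;
  k=False, m=False, s=True;
  k=True, m=False, s=False;
  k=True, m=False, s=True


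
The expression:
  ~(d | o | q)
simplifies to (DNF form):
~d & ~o & ~q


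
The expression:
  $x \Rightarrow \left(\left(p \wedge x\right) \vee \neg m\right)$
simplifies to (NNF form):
$p \vee \neg m \vee \neg x$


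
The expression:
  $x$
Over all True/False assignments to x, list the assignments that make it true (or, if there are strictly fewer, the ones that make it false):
is true only for:
  x=True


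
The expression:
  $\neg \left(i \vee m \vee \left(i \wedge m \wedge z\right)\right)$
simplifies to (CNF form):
$\neg i \wedge \neg m$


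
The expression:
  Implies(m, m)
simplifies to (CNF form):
True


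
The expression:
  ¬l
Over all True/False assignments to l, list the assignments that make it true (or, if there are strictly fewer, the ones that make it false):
is true only for:
  l=False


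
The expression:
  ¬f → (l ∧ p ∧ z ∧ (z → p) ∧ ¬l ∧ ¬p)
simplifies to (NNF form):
f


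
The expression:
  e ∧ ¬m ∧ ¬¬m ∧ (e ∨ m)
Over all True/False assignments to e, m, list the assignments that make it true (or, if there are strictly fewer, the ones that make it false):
is never true.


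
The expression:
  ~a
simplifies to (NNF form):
~a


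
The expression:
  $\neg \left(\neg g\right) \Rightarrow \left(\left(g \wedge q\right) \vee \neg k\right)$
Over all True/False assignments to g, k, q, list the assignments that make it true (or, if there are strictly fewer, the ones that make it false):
is false only for:
  g=True, k=True, q=False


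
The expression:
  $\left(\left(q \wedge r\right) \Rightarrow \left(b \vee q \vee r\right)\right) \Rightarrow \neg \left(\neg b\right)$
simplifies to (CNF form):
$b$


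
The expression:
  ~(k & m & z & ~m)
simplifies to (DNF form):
True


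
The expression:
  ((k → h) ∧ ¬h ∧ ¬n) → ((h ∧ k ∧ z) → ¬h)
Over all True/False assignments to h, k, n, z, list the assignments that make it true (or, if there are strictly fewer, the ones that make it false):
is always true.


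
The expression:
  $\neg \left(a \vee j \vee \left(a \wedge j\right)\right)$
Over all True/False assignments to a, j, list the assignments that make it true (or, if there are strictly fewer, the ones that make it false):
is true only for:
  a=False, j=False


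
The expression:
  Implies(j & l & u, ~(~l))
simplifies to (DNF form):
True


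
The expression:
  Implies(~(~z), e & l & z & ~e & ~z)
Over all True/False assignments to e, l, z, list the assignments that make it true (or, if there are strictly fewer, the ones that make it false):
is true only for:
  e=False, l=False, z=False;
  e=False, l=True, z=False;
  e=True, l=False, z=False;
  e=True, l=True, z=False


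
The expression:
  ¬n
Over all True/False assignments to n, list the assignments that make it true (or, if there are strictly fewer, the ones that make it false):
is true only for:
  n=False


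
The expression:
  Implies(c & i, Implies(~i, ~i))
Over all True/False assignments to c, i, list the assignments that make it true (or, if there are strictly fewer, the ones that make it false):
is always true.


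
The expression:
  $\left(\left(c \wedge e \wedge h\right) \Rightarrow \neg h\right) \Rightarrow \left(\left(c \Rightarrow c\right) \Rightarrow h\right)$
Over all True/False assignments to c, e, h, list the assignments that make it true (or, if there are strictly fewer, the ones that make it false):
is true only for:
  c=False, e=False, h=True;
  c=False, e=True, h=True;
  c=True, e=False, h=True;
  c=True, e=True, h=True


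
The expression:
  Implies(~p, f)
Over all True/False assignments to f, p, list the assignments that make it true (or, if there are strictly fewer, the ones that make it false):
is false only for:
  f=False, p=False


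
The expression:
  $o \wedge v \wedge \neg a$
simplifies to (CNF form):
$o \wedge v \wedge \neg a$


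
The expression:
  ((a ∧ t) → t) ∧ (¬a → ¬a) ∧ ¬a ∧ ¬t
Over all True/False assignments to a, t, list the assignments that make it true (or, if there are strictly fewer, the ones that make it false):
is true only for:
  a=False, t=False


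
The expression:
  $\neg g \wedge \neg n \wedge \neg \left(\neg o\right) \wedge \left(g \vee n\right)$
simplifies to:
$\text{False}$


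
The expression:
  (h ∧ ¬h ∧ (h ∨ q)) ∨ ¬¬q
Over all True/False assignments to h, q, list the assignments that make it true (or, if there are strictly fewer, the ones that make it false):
is true only for:
  h=False, q=True;
  h=True, q=True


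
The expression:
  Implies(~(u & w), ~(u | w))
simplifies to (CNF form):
(u | ~w) & (w | ~u)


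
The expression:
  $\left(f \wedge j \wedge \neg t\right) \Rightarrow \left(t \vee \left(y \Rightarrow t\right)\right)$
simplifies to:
$t \vee \neg f \vee \neg j \vee \neg y$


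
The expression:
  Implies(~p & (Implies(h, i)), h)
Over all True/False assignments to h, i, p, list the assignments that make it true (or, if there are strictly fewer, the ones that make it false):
is false only for:
  h=False, i=False, p=False;
  h=False, i=True, p=False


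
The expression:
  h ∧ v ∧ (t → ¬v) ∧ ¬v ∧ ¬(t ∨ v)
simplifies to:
False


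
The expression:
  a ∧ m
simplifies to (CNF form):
a ∧ m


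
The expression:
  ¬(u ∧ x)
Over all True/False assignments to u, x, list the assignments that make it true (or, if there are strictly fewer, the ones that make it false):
is false only for:
  u=True, x=True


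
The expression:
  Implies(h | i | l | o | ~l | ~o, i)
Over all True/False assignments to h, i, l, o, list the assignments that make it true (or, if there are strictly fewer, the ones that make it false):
is true only for:
  h=False, i=True, l=False, o=False;
  h=False, i=True, l=False, o=True;
  h=False, i=True, l=True, o=False;
  h=False, i=True, l=True, o=True;
  h=True, i=True, l=False, o=False;
  h=True, i=True, l=False, o=True;
  h=True, i=True, l=True, o=False;
  h=True, i=True, l=True, o=True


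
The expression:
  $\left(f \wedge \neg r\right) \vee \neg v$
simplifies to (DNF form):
$\left(f \wedge \neg r\right) \vee \neg v$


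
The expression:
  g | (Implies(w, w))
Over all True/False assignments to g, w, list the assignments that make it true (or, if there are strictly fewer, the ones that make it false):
is always true.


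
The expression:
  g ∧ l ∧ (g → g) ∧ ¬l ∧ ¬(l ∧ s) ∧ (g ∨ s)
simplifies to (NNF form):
False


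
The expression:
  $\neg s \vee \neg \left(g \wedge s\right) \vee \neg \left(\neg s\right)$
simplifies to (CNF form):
$\text{True}$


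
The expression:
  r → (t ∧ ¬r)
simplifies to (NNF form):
¬r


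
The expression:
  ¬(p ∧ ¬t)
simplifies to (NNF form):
t ∨ ¬p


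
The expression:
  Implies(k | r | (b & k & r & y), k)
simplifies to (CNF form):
k | ~r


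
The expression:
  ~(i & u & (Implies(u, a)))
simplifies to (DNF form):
~a | ~i | ~u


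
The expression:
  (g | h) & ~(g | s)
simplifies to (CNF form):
h & ~g & ~s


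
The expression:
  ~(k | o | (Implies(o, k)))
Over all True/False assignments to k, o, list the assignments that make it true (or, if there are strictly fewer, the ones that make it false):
is never true.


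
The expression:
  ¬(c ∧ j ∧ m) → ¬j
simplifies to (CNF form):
(c ∨ ¬j) ∧ (m ∨ ¬j)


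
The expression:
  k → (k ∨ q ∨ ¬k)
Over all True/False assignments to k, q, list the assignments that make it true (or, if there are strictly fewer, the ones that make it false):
is always true.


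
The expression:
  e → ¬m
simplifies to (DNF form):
¬e ∨ ¬m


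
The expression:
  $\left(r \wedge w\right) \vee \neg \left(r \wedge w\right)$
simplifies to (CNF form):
$\text{True}$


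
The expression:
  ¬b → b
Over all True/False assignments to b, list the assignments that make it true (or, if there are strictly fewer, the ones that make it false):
is true only for:
  b=True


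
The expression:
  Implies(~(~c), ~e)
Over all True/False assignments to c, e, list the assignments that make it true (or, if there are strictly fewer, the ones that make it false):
is false only for:
  c=True, e=True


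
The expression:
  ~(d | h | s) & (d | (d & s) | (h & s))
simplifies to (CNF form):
False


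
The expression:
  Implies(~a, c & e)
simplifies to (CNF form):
(a | c) & (a | e)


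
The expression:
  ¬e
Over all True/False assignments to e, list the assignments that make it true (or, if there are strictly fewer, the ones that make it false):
is true only for:
  e=False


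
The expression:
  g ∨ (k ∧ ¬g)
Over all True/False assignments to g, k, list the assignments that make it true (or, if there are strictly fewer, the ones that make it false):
is false only for:
  g=False, k=False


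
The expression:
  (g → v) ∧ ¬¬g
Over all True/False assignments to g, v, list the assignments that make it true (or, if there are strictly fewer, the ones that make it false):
is true only for:
  g=True, v=True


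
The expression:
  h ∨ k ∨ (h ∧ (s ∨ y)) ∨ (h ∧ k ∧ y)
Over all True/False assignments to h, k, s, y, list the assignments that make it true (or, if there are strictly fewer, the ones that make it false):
is false only for:
  h=False, k=False, s=False, y=False;
  h=False, k=False, s=False, y=True;
  h=False, k=False, s=True, y=False;
  h=False, k=False, s=True, y=True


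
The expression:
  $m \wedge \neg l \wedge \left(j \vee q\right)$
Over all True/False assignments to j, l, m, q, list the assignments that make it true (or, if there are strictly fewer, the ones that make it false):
is true only for:
  j=False, l=False, m=True, q=True;
  j=True, l=False, m=True, q=False;
  j=True, l=False, m=True, q=True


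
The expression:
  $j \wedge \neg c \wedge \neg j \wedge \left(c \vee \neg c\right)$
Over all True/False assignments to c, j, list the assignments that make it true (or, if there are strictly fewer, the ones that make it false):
is never true.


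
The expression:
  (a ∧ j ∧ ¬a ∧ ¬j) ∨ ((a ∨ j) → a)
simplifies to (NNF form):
a ∨ ¬j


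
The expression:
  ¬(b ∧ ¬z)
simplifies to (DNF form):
z ∨ ¬b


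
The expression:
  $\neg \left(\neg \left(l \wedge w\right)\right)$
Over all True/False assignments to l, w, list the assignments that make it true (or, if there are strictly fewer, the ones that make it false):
is true only for:
  l=True, w=True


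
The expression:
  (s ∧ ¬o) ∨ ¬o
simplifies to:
¬o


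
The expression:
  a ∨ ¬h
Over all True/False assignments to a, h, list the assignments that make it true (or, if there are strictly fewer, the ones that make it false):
is false only for:
  a=False, h=True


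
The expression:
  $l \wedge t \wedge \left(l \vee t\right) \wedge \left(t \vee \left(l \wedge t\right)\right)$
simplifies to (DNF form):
$l \wedge t$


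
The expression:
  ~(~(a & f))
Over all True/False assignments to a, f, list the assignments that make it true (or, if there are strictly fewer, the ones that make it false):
is true only for:
  a=True, f=True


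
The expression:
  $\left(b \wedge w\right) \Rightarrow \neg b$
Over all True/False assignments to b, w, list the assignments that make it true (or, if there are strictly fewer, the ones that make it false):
is false only for:
  b=True, w=True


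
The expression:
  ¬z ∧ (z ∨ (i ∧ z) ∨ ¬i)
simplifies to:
¬i ∧ ¬z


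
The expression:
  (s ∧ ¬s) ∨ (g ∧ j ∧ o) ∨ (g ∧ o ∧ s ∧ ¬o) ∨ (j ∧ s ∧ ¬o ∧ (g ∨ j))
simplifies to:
j ∧ (g ∨ ¬o) ∧ (o ∨ s)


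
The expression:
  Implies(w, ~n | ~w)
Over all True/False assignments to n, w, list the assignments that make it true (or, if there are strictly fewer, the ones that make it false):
is false only for:
  n=True, w=True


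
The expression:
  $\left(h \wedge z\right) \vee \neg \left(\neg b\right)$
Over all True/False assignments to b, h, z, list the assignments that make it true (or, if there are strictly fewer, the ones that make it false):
is false only for:
  b=False, h=False, z=False;
  b=False, h=False, z=True;
  b=False, h=True, z=False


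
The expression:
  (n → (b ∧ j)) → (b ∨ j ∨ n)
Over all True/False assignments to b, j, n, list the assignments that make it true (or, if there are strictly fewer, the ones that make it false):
is false only for:
  b=False, j=False, n=False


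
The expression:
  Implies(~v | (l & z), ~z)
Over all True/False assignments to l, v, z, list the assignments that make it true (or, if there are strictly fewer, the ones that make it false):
is false only for:
  l=False, v=False, z=True;
  l=True, v=False, z=True;
  l=True, v=True, z=True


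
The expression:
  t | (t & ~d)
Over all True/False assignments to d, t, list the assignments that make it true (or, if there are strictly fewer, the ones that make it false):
is true only for:
  d=False, t=True;
  d=True, t=True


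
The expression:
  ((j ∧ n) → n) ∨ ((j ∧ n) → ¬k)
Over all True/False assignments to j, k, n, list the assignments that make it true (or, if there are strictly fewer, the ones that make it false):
is always true.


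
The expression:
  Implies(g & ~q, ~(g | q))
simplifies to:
q | ~g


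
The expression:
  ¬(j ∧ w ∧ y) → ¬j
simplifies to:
(w ∧ y) ∨ ¬j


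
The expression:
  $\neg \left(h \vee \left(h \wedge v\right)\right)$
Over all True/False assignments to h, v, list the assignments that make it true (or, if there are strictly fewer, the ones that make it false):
is true only for:
  h=False, v=False;
  h=False, v=True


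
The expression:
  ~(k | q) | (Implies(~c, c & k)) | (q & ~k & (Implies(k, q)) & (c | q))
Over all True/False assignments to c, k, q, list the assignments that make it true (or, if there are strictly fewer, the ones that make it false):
is false only for:
  c=False, k=True, q=False;
  c=False, k=True, q=True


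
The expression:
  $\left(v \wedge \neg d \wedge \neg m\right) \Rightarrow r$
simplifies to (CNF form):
$d \vee m \vee r \vee \neg v$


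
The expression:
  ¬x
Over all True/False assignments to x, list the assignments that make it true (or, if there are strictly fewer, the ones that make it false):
is true only for:
  x=False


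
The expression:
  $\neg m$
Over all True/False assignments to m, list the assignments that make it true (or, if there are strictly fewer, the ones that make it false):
is true only for:
  m=False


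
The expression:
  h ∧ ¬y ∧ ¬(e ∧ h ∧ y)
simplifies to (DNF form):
h ∧ ¬y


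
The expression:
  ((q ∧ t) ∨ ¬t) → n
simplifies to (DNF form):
n ∨ (t ∧ ¬q)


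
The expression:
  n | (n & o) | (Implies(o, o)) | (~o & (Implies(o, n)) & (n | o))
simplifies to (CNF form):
True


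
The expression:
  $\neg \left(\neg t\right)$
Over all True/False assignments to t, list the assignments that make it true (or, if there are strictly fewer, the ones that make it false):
is true only for:
  t=True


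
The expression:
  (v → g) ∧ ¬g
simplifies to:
¬g ∧ ¬v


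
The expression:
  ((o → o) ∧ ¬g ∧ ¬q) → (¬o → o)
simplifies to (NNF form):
g ∨ o ∨ q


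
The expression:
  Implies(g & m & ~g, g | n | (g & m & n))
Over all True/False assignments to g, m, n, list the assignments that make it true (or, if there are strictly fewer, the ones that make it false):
is always true.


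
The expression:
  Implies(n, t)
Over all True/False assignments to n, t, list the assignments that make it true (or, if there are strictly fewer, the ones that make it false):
is false only for:
  n=True, t=False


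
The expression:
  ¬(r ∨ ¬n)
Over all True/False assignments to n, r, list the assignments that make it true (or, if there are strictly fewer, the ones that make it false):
is true only for:
  n=True, r=False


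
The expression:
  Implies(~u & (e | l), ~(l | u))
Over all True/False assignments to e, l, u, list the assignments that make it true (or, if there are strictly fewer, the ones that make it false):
is false only for:
  e=False, l=True, u=False;
  e=True, l=True, u=False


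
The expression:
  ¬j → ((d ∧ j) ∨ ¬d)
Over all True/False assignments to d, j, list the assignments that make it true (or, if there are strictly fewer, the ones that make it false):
is false only for:
  d=True, j=False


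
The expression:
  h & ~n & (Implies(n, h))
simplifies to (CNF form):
h & ~n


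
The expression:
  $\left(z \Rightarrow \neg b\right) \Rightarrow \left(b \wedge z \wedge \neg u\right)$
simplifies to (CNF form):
$b \wedge z$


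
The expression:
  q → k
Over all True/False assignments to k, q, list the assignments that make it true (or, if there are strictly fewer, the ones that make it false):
is false only for:
  k=False, q=True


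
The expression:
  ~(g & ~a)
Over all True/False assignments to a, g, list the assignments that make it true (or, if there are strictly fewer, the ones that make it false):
is false only for:
  a=False, g=True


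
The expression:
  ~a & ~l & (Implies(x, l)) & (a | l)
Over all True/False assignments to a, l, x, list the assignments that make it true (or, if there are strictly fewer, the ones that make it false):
is never true.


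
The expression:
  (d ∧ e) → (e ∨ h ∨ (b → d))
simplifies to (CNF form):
True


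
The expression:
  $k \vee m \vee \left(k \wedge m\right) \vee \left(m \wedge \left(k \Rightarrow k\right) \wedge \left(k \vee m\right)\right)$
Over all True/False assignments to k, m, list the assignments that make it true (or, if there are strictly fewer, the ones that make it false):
is false only for:
  k=False, m=False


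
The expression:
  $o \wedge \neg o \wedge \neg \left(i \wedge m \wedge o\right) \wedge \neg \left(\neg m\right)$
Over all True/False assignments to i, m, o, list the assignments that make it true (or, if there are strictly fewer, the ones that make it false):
is never true.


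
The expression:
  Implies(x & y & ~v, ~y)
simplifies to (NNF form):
v | ~x | ~y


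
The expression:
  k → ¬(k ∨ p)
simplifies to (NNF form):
¬k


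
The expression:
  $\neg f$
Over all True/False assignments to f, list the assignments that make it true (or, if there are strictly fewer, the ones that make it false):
is true only for:
  f=False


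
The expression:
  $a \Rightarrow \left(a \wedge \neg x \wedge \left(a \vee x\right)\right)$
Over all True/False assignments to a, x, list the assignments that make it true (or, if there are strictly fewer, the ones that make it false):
is false only for:
  a=True, x=True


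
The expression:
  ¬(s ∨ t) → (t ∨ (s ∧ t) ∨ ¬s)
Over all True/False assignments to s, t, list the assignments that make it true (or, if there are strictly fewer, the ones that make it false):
is always true.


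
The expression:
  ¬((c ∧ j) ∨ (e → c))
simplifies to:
e ∧ ¬c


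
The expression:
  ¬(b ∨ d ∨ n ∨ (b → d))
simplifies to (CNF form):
False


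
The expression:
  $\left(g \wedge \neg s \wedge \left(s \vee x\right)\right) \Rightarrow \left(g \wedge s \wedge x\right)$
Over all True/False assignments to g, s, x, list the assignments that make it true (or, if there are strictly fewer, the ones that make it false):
is false only for:
  g=True, s=False, x=True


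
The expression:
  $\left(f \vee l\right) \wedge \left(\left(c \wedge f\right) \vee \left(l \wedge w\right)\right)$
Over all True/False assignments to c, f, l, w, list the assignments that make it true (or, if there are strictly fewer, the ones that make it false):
is true only for:
  c=False, f=False, l=True, w=True;
  c=False, f=True, l=True, w=True;
  c=True, f=False, l=True, w=True;
  c=True, f=True, l=False, w=False;
  c=True, f=True, l=False, w=True;
  c=True, f=True, l=True, w=False;
  c=True, f=True, l=True, w=True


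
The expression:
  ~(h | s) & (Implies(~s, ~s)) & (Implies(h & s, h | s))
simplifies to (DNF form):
~h & ~s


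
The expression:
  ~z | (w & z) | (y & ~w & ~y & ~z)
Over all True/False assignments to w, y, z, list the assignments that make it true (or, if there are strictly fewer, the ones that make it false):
is false only for:
  w=False, y=False, z=True;
  w=False, y=True, z=True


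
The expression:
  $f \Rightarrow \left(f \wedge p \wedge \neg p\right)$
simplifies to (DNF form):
$\neg f$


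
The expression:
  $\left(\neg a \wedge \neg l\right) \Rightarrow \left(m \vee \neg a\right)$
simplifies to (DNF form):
$\text{True}$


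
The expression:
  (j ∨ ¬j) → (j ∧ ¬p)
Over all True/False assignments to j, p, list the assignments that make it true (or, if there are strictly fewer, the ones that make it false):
is true only for:
  j=True, p=False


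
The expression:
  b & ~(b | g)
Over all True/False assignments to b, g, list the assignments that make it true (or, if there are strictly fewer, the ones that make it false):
is never true.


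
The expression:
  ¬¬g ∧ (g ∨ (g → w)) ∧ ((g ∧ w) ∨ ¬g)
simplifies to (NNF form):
g ∧ w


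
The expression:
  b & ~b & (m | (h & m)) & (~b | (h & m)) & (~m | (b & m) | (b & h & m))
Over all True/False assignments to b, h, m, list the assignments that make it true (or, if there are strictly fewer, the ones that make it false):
is never true.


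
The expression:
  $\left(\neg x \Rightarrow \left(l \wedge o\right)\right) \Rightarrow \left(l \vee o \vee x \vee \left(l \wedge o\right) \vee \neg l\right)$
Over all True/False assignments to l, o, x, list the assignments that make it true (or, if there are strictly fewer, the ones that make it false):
is always true.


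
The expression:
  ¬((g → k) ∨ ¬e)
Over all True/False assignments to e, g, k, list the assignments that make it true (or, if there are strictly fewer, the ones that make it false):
is true only for:
  e=True, g=True, k=False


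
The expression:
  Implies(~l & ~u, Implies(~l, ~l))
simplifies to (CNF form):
True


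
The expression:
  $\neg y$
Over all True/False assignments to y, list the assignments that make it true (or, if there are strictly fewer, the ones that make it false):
is true only for:
  y=False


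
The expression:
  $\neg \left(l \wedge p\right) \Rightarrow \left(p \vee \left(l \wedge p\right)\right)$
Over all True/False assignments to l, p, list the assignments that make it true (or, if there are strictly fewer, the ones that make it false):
is true only for:
  l=False, p=True;
  l=True, p=True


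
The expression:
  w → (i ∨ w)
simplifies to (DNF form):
True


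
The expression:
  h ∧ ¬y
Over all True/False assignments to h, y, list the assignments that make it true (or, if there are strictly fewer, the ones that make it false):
is true only for:
  h=True, y=False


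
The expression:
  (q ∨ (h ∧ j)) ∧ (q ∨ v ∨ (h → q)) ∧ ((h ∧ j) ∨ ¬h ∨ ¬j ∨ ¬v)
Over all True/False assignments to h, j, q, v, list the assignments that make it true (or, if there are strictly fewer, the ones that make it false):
is false only for:
  h=False, j=False, q=False, v=False;
  h=False, j=False, q=False, v=True;
  h=False, j=True, q=False, v=False;
  h=False, j=True, q=False, v=True;
  h=True, j=False, q=False, v=False;
  h=True, j=False, q=False, v=True;
  h=True, j=True, q=False, v=False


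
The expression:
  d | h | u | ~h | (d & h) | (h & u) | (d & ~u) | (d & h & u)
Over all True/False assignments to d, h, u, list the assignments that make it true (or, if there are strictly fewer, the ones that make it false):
is always true.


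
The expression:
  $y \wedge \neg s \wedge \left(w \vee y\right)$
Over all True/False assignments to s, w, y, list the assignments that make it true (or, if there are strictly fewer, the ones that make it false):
is true only for:
  s=False, w=False, y=True;
  s=False, w=True, y=True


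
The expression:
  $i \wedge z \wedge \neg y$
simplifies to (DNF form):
$i \wedge z \wedge \neg y$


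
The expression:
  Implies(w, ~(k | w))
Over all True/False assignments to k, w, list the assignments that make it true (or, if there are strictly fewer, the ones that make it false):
is true only for:
  k=False, w=False;
  k=True, w=False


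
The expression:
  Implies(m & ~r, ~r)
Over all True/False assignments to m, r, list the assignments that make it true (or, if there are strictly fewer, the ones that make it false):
is always true.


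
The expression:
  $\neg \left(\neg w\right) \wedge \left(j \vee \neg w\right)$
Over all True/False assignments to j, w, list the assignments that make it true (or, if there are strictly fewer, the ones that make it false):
is true only for:
  j=True, w=True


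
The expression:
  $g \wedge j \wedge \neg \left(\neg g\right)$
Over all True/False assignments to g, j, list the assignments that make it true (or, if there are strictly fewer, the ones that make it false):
is true only for:
  g=True, j=True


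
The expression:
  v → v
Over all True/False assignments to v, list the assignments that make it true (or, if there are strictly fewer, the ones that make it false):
is always true.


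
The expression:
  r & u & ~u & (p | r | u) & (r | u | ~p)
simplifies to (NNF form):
False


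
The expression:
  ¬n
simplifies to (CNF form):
¬n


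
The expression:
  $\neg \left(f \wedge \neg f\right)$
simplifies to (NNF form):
$\text{True}$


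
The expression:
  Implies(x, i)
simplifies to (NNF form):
i | ~x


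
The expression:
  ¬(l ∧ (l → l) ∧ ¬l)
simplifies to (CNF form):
True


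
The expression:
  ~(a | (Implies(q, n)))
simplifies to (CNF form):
q & ~a & ~n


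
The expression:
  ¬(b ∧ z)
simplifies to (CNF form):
¬b ∨ ¬z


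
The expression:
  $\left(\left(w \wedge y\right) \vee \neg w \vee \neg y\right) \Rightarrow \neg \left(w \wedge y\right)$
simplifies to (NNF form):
$\neg w \vee \neg y$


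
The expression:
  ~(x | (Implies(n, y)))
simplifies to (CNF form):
n & ~x & ~y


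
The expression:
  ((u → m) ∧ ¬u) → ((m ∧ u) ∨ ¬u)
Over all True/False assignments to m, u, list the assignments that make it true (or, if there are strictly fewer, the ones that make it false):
is always true.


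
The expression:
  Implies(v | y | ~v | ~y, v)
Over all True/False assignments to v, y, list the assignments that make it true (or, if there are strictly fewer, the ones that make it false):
is true only for:
  v=True, y=False;
  v=True, y=True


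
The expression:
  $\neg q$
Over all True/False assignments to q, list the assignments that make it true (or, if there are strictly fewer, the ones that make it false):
is true only for:
  q=False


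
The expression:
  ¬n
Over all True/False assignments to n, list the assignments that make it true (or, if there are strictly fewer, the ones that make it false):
is true only for:
  n=False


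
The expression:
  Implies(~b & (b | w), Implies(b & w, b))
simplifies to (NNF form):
True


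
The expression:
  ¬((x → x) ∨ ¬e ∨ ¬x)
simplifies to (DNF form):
False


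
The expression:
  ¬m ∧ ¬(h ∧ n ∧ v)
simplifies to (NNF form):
¬m ∧ (¬h ∨ ¬n ∨ ¬v)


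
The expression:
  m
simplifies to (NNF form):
m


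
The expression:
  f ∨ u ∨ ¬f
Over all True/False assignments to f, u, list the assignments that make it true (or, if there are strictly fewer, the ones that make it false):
is always true.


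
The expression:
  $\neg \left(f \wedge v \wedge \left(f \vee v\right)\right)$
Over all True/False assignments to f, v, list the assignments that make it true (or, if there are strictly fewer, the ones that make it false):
is false only for:
  f=True, v=True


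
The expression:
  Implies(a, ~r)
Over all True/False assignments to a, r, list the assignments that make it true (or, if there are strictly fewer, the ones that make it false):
is false only for:
  a=True, r=True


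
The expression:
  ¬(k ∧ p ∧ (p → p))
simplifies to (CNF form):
¬k ∨ ¬p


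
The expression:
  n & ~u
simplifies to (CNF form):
n & ~u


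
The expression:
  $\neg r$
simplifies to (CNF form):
$\neg r$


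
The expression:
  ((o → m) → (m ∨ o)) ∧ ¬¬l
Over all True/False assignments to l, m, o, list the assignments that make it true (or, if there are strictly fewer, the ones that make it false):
is true only for:
  l=True, m=False, o=True;
  l=True, m=True, o=False;
  l=True, m=True, o=True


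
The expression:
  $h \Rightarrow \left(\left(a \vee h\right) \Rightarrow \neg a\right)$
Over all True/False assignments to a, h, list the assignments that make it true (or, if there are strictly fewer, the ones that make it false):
is false only for:
  a=True, h=True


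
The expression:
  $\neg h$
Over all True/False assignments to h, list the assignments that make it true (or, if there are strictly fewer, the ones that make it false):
is true only for:
  h=False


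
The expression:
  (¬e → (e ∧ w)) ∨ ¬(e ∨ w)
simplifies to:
e ∨ ¬w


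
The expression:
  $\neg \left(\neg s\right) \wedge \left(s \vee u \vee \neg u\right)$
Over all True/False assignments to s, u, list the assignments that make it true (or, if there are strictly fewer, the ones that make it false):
is true only for:
  s=True, u=False;
  s=True, u=True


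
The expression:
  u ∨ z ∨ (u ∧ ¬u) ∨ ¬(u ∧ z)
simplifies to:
True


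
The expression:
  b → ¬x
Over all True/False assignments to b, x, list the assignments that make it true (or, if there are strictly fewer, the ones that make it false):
is false only for:
  b=True, x=True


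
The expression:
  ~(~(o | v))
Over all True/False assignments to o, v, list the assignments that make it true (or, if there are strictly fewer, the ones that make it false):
is false only for:
  o=False, v=False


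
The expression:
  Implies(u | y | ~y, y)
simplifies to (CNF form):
y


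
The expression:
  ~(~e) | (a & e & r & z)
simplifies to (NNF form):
e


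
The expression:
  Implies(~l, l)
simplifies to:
l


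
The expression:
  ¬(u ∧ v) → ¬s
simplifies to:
(u ∧ v) ∨ ¬s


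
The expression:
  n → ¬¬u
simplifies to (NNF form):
u ∨ ¬n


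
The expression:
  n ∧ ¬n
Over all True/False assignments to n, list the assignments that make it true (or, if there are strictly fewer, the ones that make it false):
is never true.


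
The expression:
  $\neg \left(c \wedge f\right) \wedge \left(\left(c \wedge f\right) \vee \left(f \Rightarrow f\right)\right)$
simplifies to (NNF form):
$\neg c \vee \neg f$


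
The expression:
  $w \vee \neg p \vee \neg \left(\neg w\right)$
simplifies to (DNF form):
$w \vee \neg p$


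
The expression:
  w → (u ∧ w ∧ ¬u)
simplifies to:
¬w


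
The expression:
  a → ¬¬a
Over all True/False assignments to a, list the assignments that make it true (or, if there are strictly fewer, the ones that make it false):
is always true.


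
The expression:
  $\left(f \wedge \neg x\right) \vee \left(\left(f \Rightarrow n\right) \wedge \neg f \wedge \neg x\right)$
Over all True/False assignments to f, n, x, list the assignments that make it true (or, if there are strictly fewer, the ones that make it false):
is true only for:
  f=False, n=False, x=False;
  f=False, n=True, x=False;
  f=True, n=False, x=False;
  f=True, n=True, x=False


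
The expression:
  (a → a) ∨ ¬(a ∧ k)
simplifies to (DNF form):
True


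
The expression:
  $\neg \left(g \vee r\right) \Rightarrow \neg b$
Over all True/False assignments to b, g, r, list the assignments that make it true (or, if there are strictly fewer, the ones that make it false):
is false only for:
  b=True, g=False, r=False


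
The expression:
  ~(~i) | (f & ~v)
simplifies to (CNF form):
(f | i) & (i | ~v)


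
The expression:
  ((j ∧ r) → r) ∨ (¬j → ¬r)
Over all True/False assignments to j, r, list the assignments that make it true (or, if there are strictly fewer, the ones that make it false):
is always true.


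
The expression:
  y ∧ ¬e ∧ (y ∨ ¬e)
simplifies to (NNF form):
y ∧ ¬e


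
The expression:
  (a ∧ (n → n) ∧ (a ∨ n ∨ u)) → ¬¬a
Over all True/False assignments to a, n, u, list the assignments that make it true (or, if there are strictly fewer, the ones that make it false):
is always true.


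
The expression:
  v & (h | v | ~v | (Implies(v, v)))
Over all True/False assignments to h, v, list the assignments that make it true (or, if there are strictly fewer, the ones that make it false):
is true only for:
  h=False, v=True;
  h=True, v=True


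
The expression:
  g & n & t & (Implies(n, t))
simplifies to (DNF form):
g & n & t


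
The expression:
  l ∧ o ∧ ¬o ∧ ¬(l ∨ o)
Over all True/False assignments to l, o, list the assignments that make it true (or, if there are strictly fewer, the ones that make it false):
is never true.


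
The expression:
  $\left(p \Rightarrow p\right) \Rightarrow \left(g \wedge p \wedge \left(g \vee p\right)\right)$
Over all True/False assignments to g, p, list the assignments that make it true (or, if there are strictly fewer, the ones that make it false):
is true only for:
  g=True, p=True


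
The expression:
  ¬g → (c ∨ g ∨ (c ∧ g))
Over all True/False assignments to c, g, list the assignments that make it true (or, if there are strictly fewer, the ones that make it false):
is false only for:
  c=False, g=False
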